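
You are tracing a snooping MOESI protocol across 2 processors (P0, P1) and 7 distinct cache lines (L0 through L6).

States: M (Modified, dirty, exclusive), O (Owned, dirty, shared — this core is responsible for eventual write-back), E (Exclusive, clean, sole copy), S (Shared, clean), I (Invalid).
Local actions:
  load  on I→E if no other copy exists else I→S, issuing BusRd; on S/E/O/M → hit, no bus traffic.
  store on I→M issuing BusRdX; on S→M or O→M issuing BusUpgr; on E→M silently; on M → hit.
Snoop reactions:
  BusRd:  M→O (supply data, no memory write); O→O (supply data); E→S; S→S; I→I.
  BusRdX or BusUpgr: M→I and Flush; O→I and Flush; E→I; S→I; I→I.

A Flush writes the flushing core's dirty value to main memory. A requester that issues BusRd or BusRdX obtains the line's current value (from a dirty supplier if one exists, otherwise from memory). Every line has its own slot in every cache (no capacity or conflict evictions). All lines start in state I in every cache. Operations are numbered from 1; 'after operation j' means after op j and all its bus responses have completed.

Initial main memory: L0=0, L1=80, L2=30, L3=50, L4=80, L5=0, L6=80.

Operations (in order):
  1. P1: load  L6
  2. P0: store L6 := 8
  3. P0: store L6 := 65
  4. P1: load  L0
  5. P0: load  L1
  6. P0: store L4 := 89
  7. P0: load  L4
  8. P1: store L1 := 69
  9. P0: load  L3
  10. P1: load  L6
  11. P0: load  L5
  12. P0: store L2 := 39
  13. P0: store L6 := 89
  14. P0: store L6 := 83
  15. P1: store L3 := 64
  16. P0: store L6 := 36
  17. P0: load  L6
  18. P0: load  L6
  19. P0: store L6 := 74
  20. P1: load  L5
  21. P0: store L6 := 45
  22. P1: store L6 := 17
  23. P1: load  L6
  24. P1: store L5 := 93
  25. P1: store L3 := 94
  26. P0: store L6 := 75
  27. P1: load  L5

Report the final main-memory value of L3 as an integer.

  op1 P1: load  L6 → I/E on L6; bus BusRd; mem=80
  op2 P0: store L6 := 8 → M/I on L6; bus BusRdX; mem=80
  op3 P0: store L6 := 65 → M/I on L6; bus (none); mem=80
  op4 P1: load  L0 → I/E on L0; bus BusRd; mem=0
  op5 P0: load  L1 → E/I on L1; bus BusRd; mem=80
  op6 P0: store L4 := 89 → M/I on L4; bus BusRdX; mem=80
  op7 P0: load  L4 → M/I on L4; bus (none); mem=80
  op8 P1: store L1 := 69 → I/M on L1; bus BusRdX; mem=80
  op9 P0: load  L3 → E/I on L3; bus BusRd; mem=50
  op10 P1: load  L6 → O/S on L6; bus BusRd; mem=80
  op11 P0: load  L5 → E/I on L5; bus BusRd; mem=0
  op12 P0: store L2 := 39 → M/I on L2; bus BusRdX; mem=30
  op13 P0: store L6 := 89 → M/I on L6; bus BusUpgr; mem=80
  op14 P0: store L6 := 83 → M/I on L6; bus (none); mem=80
  op15 P1: store L3 := 64 → I/M on L3; bus BusRdX; mem=50
  op16 P0: store L6 := 36 → M/I on L6; bus (none); mem=80
  op17 P0: load  L6 → M/I on L6; bus (none); mem=80
  op18 P0: load  L6 → M/I on L6; bus (none); mem=80
  op19 P0: store L6 := 74 → M/I on L6; bus (none); mem=80
  op20 P1: load  L5 → S/S on L5; bus BusRd; mem=0
  op21 P0: store L6 := 45 → M/I on L6; bus (none); mem=80
  op22 P1: store L6 := 17 → I/M on L6; bus BusRdX Flush; mem=45
  op23 P1: load  L6 → I/M on L6; bus (none); mem=45
  op24 P1: store L5 := 93 → I/M on L5; bus BusUpgr; mem=0
  op25 P1: store L3 := 94 → I/M on L3; bus (none); mem=50
  op26 P0: store L6 := 75 → M/I on L6; bus BusRdX Flush; mem=17
  op27 P1: load  L5 → I/M on L5; bus (none); mem=0

memory[L3] = 50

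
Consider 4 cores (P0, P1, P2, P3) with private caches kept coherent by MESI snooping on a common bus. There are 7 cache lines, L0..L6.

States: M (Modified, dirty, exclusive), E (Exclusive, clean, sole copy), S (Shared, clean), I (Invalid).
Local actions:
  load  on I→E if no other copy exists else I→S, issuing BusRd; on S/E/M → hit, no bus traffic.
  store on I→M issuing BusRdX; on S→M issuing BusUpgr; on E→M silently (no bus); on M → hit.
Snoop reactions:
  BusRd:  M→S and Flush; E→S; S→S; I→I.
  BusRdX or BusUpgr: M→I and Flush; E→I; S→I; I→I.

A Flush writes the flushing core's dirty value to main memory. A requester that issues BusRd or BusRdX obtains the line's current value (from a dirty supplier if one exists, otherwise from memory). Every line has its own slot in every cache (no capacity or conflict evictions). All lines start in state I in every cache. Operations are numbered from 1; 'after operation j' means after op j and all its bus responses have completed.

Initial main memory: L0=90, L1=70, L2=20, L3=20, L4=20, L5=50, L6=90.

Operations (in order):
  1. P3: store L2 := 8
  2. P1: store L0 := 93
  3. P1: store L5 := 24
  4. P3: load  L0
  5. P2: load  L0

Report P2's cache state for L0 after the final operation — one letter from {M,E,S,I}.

state = S

  op1 P3: store L2 := 8 → I/I/I/M on L2; bus BusRdX; mem=20
  op2 P1: store L0 := 93 → I/M/I/I on L0; bus BusRdX; mem=90
  op3 P1: store L5 := 24 → I/M/I/I on L5; bus BusRdX; mem=50
  op4 P3: load  L0 → I/S/I/S on L0; bus BusRd Flush; mem=93
  op5 P2: load  L0 → I/S/S/S on L0; bus BusRd; mem=93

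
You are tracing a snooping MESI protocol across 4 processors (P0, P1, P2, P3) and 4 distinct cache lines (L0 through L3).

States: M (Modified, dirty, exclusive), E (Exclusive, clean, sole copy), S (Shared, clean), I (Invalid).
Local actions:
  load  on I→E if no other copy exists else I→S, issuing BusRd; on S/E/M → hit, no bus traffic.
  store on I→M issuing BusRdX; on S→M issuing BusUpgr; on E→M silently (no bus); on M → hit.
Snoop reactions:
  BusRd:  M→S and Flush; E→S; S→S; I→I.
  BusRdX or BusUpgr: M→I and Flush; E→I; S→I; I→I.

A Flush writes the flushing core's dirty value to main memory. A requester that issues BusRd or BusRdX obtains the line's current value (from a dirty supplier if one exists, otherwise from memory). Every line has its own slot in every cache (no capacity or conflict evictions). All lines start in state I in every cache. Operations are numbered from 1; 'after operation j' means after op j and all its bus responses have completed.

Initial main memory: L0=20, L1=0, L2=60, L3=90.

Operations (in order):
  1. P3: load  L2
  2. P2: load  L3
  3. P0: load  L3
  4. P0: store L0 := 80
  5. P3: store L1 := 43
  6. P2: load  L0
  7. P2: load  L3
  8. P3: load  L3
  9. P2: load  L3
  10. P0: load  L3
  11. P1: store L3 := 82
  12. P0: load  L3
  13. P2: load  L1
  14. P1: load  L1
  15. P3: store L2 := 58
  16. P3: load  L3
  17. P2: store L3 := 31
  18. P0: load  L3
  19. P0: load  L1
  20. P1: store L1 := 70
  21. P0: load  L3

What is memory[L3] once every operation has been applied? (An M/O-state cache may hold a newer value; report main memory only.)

  op1 P3: load  L2 → I/I/I/E on L2; bus BusRd; mem=60
  op2 P2: load  L3 → I/I/E/I on L3; bus BusRd; mem=90
  op3 P0: load  L3 → S/I/S/I on L3; bus BusRd; mem=90
  op4 P0: store L0 := 80 → M/I/I/I on L0; bus BusRdX; mem=20
  op5 P3: store L1 := 43 → I/I/I/M on L1; bus BusRdX; mem=0
  op6 P2: load  L0 → S/I/S/I on L0; bus BusRd Flush; mem=80
  op7 P2: load  L3 → S/I/S/I on L3; bus (none); mem=90
  op8 P3: load  L3 → S/I/S/S on L3; bus BusRd; mem=90
  op9 P2: load  L3 → S/I/S/S on L3; bus (none); mem=90
  op10 P0: load  L3 → S/I/S/S on L3; bus (none); mem=90
  op11 P1: store L3 := 82 → I/M/I/I on L3; bus BusRdX; mem=90
  op12 P0: load  L3 → S/S/I/I on L3; bus BusRd Flush; mem=82
  op13 P2: load  L1 → I/I/S/S on L1; bus BusRd Flush; mem=43
  op14 P1: load  L1 → I/S/S/S on L1; bus BusRd; mem=43
  op15 P3: store L2 := 58 → I/I/I/M on L2; bus (none); mem=60
  op16 P3: load  L3 → S/S/I/S on L3; bus BusRd; mem=82
  op17 P2: store L3 := 31 → I/I/M/I on L3; bus BusRdX; mem=82
  op18 P0: load  L3 → S/I/S/I on L3; bus BusRd Flush; mem=31
  op19 P0: load  L1 → S/S/S/S on L1; bus BusRd; mem=43
  op20 P1: store L1 := 70 → I/M/I/I on L1; bus BusUpgr; mem=43
  op21 P0: load  L3 → S/I/S/I on L3; bus (none); mem=31

memory[L3] = 31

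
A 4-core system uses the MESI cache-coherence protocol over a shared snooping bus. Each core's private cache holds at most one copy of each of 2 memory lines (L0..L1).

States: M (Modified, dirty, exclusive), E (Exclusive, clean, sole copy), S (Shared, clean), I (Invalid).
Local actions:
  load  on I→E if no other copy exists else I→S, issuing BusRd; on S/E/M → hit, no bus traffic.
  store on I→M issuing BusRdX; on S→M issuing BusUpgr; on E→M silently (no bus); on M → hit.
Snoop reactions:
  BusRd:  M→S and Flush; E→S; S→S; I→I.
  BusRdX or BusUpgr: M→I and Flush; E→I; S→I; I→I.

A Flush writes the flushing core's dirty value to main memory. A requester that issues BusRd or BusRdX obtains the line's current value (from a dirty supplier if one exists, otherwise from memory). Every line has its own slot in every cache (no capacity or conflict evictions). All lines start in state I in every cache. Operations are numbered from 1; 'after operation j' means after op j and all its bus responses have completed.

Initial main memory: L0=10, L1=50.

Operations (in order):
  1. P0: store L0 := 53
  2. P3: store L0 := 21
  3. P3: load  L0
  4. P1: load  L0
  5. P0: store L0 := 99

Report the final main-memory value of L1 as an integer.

memory[L1] = 50

  op1 P0: store L0 := 53 → M/I/I/I on L0; bus BusRdX; mem=10
  op2 P3: store L0 := 21 → I/I/I/M on L0; bus BusRdX Flush; mem=53
  op3 P3: load  L0 → I/I/I/M on L0; bus (none); mem=53
  op4 P1: load  L0 → I/S/I/S on L0; bus BusRd Flush; mem=21
  op5 P0: store L0 := 99 → M/I/I/I on L0; bus BusRdX; mem=21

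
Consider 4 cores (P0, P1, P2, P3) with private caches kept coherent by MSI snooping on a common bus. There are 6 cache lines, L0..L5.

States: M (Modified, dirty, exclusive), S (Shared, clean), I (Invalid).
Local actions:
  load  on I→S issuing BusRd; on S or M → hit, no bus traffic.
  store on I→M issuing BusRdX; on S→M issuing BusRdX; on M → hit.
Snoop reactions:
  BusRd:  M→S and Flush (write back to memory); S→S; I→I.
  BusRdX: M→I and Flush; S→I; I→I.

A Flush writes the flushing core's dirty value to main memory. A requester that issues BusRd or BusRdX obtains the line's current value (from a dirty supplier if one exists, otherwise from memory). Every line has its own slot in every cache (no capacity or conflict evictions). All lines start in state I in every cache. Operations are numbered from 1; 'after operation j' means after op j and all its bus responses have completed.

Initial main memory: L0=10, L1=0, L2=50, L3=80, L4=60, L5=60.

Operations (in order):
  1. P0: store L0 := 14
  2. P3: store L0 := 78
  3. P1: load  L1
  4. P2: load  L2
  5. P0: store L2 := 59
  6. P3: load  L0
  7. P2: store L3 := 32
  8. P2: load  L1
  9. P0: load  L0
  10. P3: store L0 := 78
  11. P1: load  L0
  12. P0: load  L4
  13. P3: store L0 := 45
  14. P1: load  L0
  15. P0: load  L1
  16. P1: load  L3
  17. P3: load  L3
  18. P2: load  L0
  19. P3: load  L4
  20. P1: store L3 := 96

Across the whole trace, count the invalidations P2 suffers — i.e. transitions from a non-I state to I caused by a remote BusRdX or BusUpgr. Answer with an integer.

1. P0: store L0 := 14  bus=[BusRdX]  L0: P0=M P1=I P2=I P3=I  mem[L0]=10
2. P3: store L0 := 78  bus=[BusRdX,Flush]  L0: P0=I P1=I P2=I P3=M  mem[L0]=14
3. P1: load  L1  bus=[BusRd]  L1: P0=I P1=S P2=I P3=I  mem[L1]=0
4. P2: load  L2  bus=[BusRd]  L2: P0=I P1=I P2=S P3=I  mem[L2]=50
5. P0: store L2 := 59  bus=[BusRdX]  L2: P0=M P1=I P2=I P3=I  mem[L2]=50
6. P3: load  L0  bus=[-]  L0: P0=I P1=I P2=I P3=M  mem[L0]=14
7. P2: store L3 := 32  bus=[BusRdX]  L3: P0=I P1=I P2=M P3=I  mem[L3]=80
8. P2: load  L1  bus=[BusRd]  L1: P0=I P1=S P2=S P3=I  mem[L1]=0
9. P0: load  L0  bus=[BusRd,Flush]  L0: P0=S P1=I P2=I P3=S  mem[L0]=78
10. P3: store L0 := 78  bus=[BusRdX]  L0: P0=I P1=I P2=I P3=M  mem[L0]=78
11. P1: load  L0  bus=[BusRd,Flush]  L0: P0=I P1=S P2=I P3=S  mem[L0]=78
12. P0: load  L4  bus=[BusRd]  L4: P0=S P1=I P2=I P3=I  mem[L4]=60
13. P3: store L0 := 45  bus=[BusRdX]  L0: P0=I P1=I P2=I P3=M  mem[L0]=78
14. P1: load  L0  bus=[BusRd,Flush]  L0: P0=I P1=S P2=I P3=S  mem[L0]=45
15. P0: load  L1  bus=[BusRd]  L1: P0=S P1=S P2=S P3=I  mem[L1]=0
16. P1: load  L3  bus=[BusRd,Flush]  L3: P0=I P1=S P2=S P3=I  mem[L3]=32
17. P3: load  L3  bus=[BusRd]  L3: P0=I P1=S P2=S P3=S  mem[L3]=32
18. P2: load  L0  bus=[BusRd]  L0: P0=I P1=S P2=S P3=S  mem[L0]=45
19. P3: load  L4  bus=[BusRd]  L4: P0=S P1=I P2=I P3=S  mem[L4]=60
20. P1: store L3 := 96  bus=[BusRdX]  L3: P0=I P1=M P2=I P3=I  mem[L3]=32

invalidations = 2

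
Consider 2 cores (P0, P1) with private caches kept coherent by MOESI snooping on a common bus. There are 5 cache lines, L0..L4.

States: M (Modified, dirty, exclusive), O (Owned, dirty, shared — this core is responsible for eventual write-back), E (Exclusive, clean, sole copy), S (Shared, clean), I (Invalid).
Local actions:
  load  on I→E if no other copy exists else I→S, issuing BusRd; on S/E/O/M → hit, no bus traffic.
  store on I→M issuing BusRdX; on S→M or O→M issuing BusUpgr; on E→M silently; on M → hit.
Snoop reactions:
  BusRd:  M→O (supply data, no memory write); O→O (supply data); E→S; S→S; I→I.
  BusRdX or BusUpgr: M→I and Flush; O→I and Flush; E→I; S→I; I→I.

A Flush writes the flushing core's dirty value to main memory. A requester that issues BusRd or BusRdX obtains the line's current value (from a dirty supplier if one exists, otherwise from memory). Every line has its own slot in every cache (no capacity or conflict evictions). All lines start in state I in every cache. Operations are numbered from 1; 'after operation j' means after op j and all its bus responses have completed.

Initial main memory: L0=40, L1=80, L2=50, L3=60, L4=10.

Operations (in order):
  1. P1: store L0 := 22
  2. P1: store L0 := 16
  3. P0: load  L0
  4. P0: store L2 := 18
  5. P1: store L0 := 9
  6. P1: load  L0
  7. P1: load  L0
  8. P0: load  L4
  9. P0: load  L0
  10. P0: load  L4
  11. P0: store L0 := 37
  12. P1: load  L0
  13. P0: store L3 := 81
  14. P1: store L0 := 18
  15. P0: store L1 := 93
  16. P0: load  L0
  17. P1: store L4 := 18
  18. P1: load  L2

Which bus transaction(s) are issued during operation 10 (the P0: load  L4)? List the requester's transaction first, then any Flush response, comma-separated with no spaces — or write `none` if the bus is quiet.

[1] P1: store L0 := 22 | P0:I, P1:M(22) | bus: BusRdX
[2] P1: store L0 := 16 | P0:I, P1:M(16) | bus: none
[3] P0: load  L0 | P0:S(16), P1:O(16) | bus: BusRd
[4] P0: store L2 := 18 | P0:M(18), P1:I | bus: BusRdX
[5] P1: store L0 := 9 | P0:I, P1:M(9) | bus: BusUpgr
[6] P1: load  L0 | P0:I, P1:M(9) | bus: none
[7] P1: load  L0 | P0:I, P1:M(9) | bus: none
[8] P0: load  L4 | P0:E(10), P1:I | bus: BusRd
[9] P0: load  L0 | P0:S(9), P1:O(9) | bus: BusRd
[10] P0: load  L4 | P0:E(10), P1:I | bus: none
[11] P0: store L0 := 37 | P0:M(37), P1:I | bus: BusUpgr,Flush
[12] P1: load  L0 | P0:O(37), P1:S(37) | bus: BusRd
[13] P0: store L3 := 81 | P0:M(81), P1:I | bus: BusRdX
[14] P1: store L0 := 18 | P0:I, P1:M(18) | bus: BusUpgr,Flush
[15] P0: store L1 := 93 | P0:M(93), P1:I | bus: BusRdX
[16] P0: load  L0 | P0:S(18), P1:O(18) | bus: BusRd
[17] P1: store L4 := 18 | P0:I, P1:M(18) | bus: BusRdX
[18] P1: load  L2 | P0:O(18), P1:S(18) | bus: BusRd

bus = none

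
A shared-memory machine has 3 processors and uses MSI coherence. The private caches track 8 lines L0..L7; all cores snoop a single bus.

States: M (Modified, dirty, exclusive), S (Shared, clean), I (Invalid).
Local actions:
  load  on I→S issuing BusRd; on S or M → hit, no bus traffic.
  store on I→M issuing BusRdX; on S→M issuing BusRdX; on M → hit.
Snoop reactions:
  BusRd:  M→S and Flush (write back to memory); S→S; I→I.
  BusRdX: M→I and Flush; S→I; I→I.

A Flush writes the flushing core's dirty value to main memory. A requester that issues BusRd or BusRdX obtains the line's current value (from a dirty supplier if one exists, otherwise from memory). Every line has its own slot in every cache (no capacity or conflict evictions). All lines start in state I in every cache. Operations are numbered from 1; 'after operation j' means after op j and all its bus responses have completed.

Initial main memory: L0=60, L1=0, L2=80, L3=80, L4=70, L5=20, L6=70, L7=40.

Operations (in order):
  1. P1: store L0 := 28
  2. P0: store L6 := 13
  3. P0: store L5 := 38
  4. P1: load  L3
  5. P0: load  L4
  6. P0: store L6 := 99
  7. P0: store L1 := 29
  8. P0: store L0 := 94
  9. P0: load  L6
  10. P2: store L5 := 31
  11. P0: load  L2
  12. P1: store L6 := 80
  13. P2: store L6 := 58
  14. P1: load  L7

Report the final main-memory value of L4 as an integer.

[1] P1: store L0 := 28 | P0:I, P1:M(28), P2:I | bus: BusRdX
[2] P0: store L6 := 13 | P0:M(13), P1:I, P2:I | bus: BusRdX
[3] P0: store L5 := 38 | P0:M(38), P1:I, P2:I | bus: BusRdX
[4] P1: load  L3 | P0:I, P1:S(80), P2:I | bus: BusRd
[5] P0: load  L4 | P0:S(70), P1:I, P2:I | bus: BusRd
[6] P0: store L6 := 99 | P0:M(99), P1:I, P2:I | bus: none
[7] P0: store L1 := 29 | P0:M(29), P1:I, P2:I | bus: BusRdX
[8] P0: store L0 := 94 | P0:M(94), P1:I, P2:I | bus: BusRdX,Flush
[9] P0: load  L6 | P0:M(99), P1:I, P2:I | bus: none
[10] P2: store L5 := 31 | P0:I, P1:I, P2:M(31) | bus: BusRdX,Flush
[11] P0: load  L2 | P0:S(80), P1:I, P2:I | bus: BusRd
[12] P1: store L6 := 80 | P0:I, P1:M(80), P2:I | bus: BusRdX,Flush
[13] P2: store L6 := 58 | P0:I, P1:I, P2:M(58) | bus: BusRdX,Flush
[14] P1: load  L7 | P0:I, P1:S(40), P2:I | bus: BusRd

memory[L4] = 70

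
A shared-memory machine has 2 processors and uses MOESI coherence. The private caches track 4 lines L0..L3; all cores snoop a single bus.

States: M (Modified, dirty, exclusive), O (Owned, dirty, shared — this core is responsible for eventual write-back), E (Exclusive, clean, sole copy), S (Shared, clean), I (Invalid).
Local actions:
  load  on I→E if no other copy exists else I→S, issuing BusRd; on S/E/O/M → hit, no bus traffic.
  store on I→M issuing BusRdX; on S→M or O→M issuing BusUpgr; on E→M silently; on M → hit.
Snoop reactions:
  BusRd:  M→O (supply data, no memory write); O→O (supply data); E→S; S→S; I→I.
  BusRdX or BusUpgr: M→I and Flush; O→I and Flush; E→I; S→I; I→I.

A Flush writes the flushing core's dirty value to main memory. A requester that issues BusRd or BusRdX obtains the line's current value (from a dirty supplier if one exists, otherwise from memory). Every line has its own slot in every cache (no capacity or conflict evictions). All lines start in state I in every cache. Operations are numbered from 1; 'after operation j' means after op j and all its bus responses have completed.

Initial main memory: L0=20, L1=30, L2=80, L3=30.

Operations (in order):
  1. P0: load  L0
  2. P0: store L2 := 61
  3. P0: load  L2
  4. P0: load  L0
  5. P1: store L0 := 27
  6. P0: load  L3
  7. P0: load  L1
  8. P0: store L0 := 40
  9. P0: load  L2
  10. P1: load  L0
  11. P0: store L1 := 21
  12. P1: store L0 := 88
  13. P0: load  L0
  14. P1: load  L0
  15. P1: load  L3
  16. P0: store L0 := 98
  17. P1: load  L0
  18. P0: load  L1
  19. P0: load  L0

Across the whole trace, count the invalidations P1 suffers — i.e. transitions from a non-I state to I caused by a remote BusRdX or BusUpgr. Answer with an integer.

1. P0: load  L0  bus=[BusRd]  L0: P0=E P1=I  mem[L0]=20
2. P0: store L2 := 61  bus=[BusRdX]  L2: P0=M P1=I  mem[L2]=80
3. P0: load  L2  bus=[-]  L2: P0=M P1=I  mem[L2]=80
4. P0: load  L0  bus=[-]  L0: P0=E P1=I  mem[L0]=20
5. P1: store L0 := 27  bus=[BusRdX]  L0: P0=I P1=M  mem[L0]=20
6. P0: load  L3  bus=[BusRd]  L3: P0=E P1=I  mem[L3]=30
7. P0: load  L1  bus=[BusRd]  L1: P0=E P1=I  mem[L1]=30
8. P0: store L0 := 40  bus=[BusRdX,Flush]  L0: P0=M P1=I  mem[L0]=27
9. P0: load  L2  bus=[-]  L2: P0=M P1=I  mem[L2]=80
10. P1: load  L0  bus=[BusRd]  L0: P0=O P1=S  mem[L0]=27
11. P0: store L1 := 21  bus=[-]  L1: P0=M P1=I  mem[L1]=30
12. P1: store L0 := 88  bus=[BusUpgr,Flush]  L0: P0=I P1=M  mem[L0]=40
13. P0: load  L0  bus=[BusRd]  L0: P0=S P1=O  mem[L0]=40
14. P1: load  L0  bus=[-]  L0: P0=S P1=O  mem[L0]=40
15. P1: load  L3  bus=[BusRd]  L3: P0=S P1=S  mem[L3]=30
16. P0: store L0 := 98  bus=[BusUpgr,Flush]  L0: P0=M P1=I  mem[L0]=88
17. P1: load  L0  bus=[BusRd]  L0: P0=O P1=S  mem[L0]=88
18. P0: load  L1  bus=[-]  L1: P0=M P1=I  mem[L1]=30
19. P0: load  L0  bus=[-]  L0: P0=O P1=S  mem[L0]=88

invalidations = 2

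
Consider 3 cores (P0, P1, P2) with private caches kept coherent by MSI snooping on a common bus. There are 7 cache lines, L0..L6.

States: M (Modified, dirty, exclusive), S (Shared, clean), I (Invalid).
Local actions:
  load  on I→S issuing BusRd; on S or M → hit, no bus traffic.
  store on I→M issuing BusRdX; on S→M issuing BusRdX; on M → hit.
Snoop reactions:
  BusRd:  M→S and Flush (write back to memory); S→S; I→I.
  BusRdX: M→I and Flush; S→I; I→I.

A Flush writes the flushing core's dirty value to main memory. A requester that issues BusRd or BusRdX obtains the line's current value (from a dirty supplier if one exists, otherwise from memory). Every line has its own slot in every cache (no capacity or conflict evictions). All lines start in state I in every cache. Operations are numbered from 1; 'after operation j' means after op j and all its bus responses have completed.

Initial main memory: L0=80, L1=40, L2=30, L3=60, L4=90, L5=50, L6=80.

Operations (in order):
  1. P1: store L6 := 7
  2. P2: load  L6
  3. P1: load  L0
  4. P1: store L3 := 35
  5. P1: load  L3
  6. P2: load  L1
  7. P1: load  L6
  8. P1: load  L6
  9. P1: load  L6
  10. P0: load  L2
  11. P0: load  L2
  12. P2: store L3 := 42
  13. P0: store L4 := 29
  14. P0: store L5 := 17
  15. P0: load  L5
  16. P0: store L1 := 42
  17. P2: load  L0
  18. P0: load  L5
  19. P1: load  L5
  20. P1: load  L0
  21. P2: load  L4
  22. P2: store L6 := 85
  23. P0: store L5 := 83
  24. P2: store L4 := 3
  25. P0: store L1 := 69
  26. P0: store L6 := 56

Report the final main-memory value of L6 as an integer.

step 1: P1: store L6 := 7  ⟶  IMI  (L6)  txn=BusRdX  M[L6]=80
step 2: P2: load  L6  ⟶  ISS  (L6)  txn=BusRd+Flush  M[L6]=7
step 3: P1: load  L0  ⟶  ISI  (L0)  txn=BusRd  M[L0]=80
step 4: P1: store L3 := 35  ⟶  IMI  (L3)  txn=BusRdX  M[L3]=60
step 5: P1: load  L3  ⟶  IMI  (L3)  txn=∅  M[L3]=60
step 6: P2: load  L1  ⟶  IIS  (L1)  txn=BusRd  M[L1]=40
step 7: P1: load  L6  ⟶  ISS  (L6)  txn=∅  M[L6]=7
step 8: P1: load  L6  ⟶  ISS  (L6)  txn=∅  M[L6]=7
step 9: P1: load  L6  ⟶  ISS  (L6)  txn=∅  M[L6]=7
step 10: P0: load  L2  ⟶  SII  (L2)  txn=BusRd  M[L2]=30
step 11: P0: load  L2  ⟶  SII  (L2)  txn=∅  M[L2]=30
step 12: P2: store L3 := 42  ⟶  IIM  (L3)  txn=BusRdX+Flush  M[L3]=35
step 13: P0: store L4 := 29  ⟶  MII  (L4)  txn=BusRdX  M[L4]=90
step 14: P0: store L5 := 17  ⟶  MII  (L5)  txn=BusRdX  M[L5]=50
step 15: P0: load  L5  ⟶  MII  (L5)  txn=∅  M[L5]=50
step 16: P0: store L1 := 42  ⟶  MII  (L1)  txn=BusRdX  M[L1]=40
step 17: P2: load  L0  ⟶  ISS  (L0)  txn=BusRd  M[L0]=80
step 18: P0: load  L5  ⟶  MII  (L5)  txn=∅  M[L5]=50
step 19: P1: load  L5  ⟶  SSI  (L5)  txn=BusRd+Flush  M[L5]=17
step 20: P1: load  L0  ⟶  ISS  (L0)  txn=∅  M[L0]=80
step 21: P2: load  L4  ⟶  SIS  (L4)  txn=BusRd+Flush  M[L4]=29
step 22: P2: store L6 := 85  ⟶  IIM  (L6)  txn=BusRdX  M[L6]=7
step 23: P0: store L5 := 83  ⟶  MII  (L5)  txn=BusRdX  M[L5]=17
step 24: P2: store L4 := 3  ⟶  IIM  (L4)  txn=BusRdX  M[L4]=29
step 25: P0: store L1 := 69  ⟶  MII  (L1)  txn=∅  M[L1]=40
step 26: P0: store L6 := 56  ⟶  MII  (L6)  txn=BusRdX+Flush  M[L6]=85

memory[L6] = 85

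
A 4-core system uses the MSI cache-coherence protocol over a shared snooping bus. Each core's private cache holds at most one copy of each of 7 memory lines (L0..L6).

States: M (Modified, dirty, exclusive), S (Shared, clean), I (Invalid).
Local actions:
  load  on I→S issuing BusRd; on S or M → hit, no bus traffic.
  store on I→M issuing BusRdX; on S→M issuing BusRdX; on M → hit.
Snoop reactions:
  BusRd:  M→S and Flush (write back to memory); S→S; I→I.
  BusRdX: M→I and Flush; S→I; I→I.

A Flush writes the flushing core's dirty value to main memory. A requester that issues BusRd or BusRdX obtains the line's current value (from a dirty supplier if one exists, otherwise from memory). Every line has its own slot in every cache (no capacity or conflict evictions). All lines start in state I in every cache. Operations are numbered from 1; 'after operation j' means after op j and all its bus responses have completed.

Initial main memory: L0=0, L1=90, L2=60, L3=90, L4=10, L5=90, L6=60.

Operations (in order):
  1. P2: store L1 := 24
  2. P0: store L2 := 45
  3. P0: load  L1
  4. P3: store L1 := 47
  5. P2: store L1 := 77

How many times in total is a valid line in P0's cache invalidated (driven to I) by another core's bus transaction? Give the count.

  op1 P2: store L1 := 24 → I/I/M/I on L1; bus BusRdX; mem=90
  op2 P0: store L2 := 45 → M/I/I/I on L2; bus BusRdX; mem=60
  op3 P0: load  L1 → S/I/S/I on L1; bus BusRd Flush; mem=24
  op4 P3: store L1 := 47 → I/I/I/M on L1; bus BusRdX; mem=24
  op5 P2: store L1 := 77 → I/I/M/I on L1; bus BusRdX Flush; mem=47

invalidations = 1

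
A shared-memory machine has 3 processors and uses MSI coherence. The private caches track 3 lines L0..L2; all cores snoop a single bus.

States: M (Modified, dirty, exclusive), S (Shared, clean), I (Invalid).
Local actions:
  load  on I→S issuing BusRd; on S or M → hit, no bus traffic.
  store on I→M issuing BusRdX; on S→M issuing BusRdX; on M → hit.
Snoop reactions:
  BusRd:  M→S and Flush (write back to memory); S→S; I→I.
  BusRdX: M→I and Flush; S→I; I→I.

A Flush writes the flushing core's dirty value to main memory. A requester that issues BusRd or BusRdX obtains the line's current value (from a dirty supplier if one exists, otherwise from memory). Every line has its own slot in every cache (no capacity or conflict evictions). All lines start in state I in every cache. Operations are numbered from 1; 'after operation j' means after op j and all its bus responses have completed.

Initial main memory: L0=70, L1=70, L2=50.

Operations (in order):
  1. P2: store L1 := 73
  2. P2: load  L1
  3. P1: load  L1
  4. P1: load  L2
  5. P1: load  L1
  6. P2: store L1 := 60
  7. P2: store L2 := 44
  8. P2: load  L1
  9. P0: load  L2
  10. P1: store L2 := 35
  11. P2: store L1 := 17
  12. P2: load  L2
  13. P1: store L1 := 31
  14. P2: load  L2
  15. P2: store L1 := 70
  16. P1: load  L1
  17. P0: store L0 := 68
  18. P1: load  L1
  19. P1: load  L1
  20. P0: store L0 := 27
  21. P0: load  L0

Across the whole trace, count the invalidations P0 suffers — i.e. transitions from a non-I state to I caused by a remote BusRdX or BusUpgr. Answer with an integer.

step 1: P2: store L1 := 73  ⟶  IIM  (L1)  txn=BusRdX  M[L1]=70
step 2: P2: load  L1  ⟶  IIM  (L1)  txn=∅  M[L1]=70
step 3: P1: load  L1  ⟶  ISS  (L1)  txn=BusRd+Flush  M[L1]=73
step 4: P1: load  L2  ⟶  ISI  (L2)  txn=BusRd  M[L2]=50
step 5: P1: load  L1  ⟶  ISS  (L1)  txn=∅  M[L1]=73
step 6: P2: store L1 := 60  ⟶  IIM  (L1)  txn=BusRdX  M[L1]=73
step 7: P2: store L2 := 44  ⟶  IIM  (L2)  txn=BusRdX  M[L2]=50
step 8: P2: load  L1  ⟶  IIM  (L1)  txn=∅  M[L1]=73
step 9: P0: load  L2  ⟶  SIS  (L2)  txn=BusRd+Flush  M[L2]=44
step 10: P1: store L2 := 35  ⟶  IMI  (L2)  txn=BusRdX  M[L2]=44
step 11: P2: store L1 := 17  ⟶  IIM  (L1)  txn=∅  M[L1]=73
step 12: P2: load  L2  ⟶  ISS  (L2)  txn=BusRd+Flush  M[L2]=35
step 13: P1: store L1 := 31  ⟶  IMI  (L1)  txn=BusRdX+Flush  M[L1]=17
step 14: P2: load  L2  ⟶  ISS  (L2)  txn=∅  M[L2]=35
step 15: P2: store L1 := 70  ⟶  IIM  (L1)  txn=BusRdX+Flush  M[L1]=31
step 16: P1: load  L1  ⟶  ISS  (L1)  txn=BusRd+Flush  M[L1]=70
step 17: P0: store L0 := 68  ⟶  MII  (L0)  txn=BusRdX  M[L0]=70
step 18: P1: load  L1  ⟶  ISS  (L1)  txn=∅  M[L1]=70
step 19: P1: load  L1  ⟶  ISS  (L1)  txn=∅  M[L1]=70
step 20: P0: store L0 := 27  ⟶  MII  (L0)  txn=∅  M[L0]=70
step 21: P0: load  L0  ⟶  MII  (L0)  txn=∅  M[L0]=70

invalidations = 1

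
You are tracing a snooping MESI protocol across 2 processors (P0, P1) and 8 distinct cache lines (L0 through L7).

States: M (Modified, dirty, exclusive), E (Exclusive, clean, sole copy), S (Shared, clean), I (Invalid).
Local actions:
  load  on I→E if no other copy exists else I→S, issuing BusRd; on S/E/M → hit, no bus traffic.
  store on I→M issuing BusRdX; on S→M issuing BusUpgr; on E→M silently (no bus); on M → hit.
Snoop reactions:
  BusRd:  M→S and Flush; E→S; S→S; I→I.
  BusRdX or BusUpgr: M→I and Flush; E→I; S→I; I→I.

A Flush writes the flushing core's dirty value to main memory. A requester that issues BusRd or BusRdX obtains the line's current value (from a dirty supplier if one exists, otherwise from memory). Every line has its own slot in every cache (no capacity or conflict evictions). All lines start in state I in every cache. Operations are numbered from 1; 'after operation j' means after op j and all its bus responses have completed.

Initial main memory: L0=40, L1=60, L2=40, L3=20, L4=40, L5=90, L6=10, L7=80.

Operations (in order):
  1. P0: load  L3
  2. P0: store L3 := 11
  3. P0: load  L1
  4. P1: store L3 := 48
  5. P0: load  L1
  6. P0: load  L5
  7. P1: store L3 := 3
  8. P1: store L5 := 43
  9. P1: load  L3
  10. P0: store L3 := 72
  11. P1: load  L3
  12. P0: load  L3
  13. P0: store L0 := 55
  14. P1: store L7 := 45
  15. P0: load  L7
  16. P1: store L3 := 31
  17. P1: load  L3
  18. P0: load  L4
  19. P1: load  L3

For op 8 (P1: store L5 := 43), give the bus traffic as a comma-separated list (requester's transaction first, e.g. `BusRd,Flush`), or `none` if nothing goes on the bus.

[1] P0: load  L3 | P0:E(20), P1:I | bus: BusRd
[2] P0: store L3 := 11 | P0:M(11), P1:I | bus: none
[3] P0: load  L1 | P0:E(60), P1:I | bus: BusRd
[4] P1: store L3 := 48 | P0:I, P1:M(48) | bus: BusRdX,Flush
[5] P0: load  L1 | P0:E(60), P1:I | bus: none
[6] P0: load  L5 | P0:E(90), P1:I | bus: BusRd
[7] P1: store L3 := 3 | P0:I, P1:M(3) | bus: none
[8] P1: store L5 := 43 | P0:I, P1:M(43) | bus: BusRdX
[9] P1: load  L3 | P0:I, P1:M(3) | bus: none
[10] P0: store L3 := 72 | P0:M(72), P1:I | bus: BusRdX,Flush
[11] P1: load  L3 | P0:S(72), P1:S(72) | bus: BusRd,Flush
[12] P0: load  L3 | P0:S(72), P1:S(72) | bus: none
[13] P0: store L0 := 55 | P0:M(55), P1:I | bus: BusRdX
[14] P1: store L7 := 45 | P0:I, P1:M(45) | bus: BusRdX
[15] P0: load  L7 | P0:S(45), P1:S(45) | bus: BusRd,Flush
[16] P1: store L3 := 31 | P0:I, P1:M(31) | bus: BusUpgr
[17] P1: load  L3 | P0:I, P1:M(31) | bus: none
[18] P0: load  L4 | P0:E(40), P1:I | bus: BusRd
[19] P1: load  L3 | P0:I, P1:M(31) | bus: none

bus = BusRdX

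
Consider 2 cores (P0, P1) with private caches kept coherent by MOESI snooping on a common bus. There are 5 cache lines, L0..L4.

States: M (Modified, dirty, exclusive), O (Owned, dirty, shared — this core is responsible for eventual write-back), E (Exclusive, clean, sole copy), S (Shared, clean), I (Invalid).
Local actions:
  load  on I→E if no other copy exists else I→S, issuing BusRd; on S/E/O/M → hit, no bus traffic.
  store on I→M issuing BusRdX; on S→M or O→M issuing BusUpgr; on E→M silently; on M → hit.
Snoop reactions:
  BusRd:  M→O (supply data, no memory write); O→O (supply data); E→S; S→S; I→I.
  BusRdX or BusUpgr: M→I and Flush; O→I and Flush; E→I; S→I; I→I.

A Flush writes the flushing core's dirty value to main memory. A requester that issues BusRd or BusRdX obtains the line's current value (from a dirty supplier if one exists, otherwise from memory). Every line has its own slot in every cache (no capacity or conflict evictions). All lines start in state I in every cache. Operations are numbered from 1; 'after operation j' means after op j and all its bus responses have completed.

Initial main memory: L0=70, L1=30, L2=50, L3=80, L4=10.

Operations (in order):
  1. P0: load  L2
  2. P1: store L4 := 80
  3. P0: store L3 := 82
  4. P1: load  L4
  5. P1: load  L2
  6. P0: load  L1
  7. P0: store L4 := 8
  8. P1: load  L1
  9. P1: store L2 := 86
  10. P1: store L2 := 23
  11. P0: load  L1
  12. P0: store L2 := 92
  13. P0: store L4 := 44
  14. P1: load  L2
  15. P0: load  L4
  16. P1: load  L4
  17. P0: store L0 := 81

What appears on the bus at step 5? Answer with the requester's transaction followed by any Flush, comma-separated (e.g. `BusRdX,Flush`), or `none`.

bus = BusRd

1. P0: load  L2  bus=[BusRd]  L2: P0=E P1=I  mem[L2]=50
2. P1: store L4 := 80  bus=[BusRdX]  L4: P0=I P1=M  mem[L4]=10
3. P0: store L3 := 82  bus=[BusRdX]  L3: P0=M P1=I  mem[L3]=80
4. P1: load  L4  bus=[-]  L4: P0=I P1=M  mem[L4]=10
5. P1: load  L2  bus=[BusRd]  L2: P0=S P1=S  mem[L2]=50
6. P0: load  L1  bus=[BusRd]  L1: P0=E P1=I  mem[L1]=30
7. P0: store L4 := 8  bus=[BusRdX,Flush]  L4: P0=M P1=I  mem[L4]=80
8. P1: load  L1  bus=[BusRd]  L1: P0=S P1=S  mem[L1]=30
9. P1: store L2 := 86  bus=[BusUpgr]  L2: P0=I P1=M  mem[L2]=50
10. P1: store L2 := 23  bus=[-]  L2: P0=I P1=M  mem[L2]=50
11. P0: load  L1  bus=[-]  L1: P0=S P1=S  mem[L1]=30
12. P0: store L2 := 92  bus=[BusRdX,Flush]  L2: P0=M P1=I  mem[L2]=23
13. P0: store L4 := 44  bus=[-]  L4: P0=M P1=I  mem[L4]=80
14. P1: load  L2  bus=[BusRd]  L2: P0=O P1=S  mem[L2]=23
15. P0: load  L4  bus=[-]  L4: P0=M P1=I  mem[L4]=80
16. P1: load  L4  bus=[BusRd]  L4: P0=O P1=S  mem[L4]=80
17. P0: store L0 := 81  bus=[BusRdX]  L0: P0=M P1=I  mem[L0]=70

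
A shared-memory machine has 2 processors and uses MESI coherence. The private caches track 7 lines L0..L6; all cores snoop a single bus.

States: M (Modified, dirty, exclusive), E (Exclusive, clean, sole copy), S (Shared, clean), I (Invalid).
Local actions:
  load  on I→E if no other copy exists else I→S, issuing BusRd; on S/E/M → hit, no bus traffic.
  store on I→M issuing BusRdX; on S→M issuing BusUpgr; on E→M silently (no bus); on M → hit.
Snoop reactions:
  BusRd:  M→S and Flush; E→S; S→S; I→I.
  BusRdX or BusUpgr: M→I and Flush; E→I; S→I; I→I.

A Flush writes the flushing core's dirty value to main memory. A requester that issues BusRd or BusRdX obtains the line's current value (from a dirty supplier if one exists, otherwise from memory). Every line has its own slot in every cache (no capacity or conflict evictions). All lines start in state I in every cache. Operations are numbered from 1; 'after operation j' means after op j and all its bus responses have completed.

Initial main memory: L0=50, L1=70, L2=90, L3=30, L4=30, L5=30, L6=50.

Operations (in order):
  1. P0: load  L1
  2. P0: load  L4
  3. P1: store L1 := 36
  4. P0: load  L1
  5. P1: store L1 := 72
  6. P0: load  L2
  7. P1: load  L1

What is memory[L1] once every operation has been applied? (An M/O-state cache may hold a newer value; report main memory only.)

memory[L1] = 36

  op1 P0: load  L1 → E/I on L1; bus BusRd; mem=70
  op2 P0: load  L4 → E/I on L4; bus BusRd; mem=30
  op3 P1: store L1 := 36 → I/M on L1; bus BusRdX; mem=70
  op4 P0: load  L1 → S/S on L1; bus BusRd Flush; mem=36
  op5 P1: store L1 := 72 → I/M on L1; bus BusUpgr; mem=36
  op6 P0: load  L2 → E/I on L2; bus BusRd; mem=90
  op7 P1: load  L1 → I/M on L1; bus (none); mem=36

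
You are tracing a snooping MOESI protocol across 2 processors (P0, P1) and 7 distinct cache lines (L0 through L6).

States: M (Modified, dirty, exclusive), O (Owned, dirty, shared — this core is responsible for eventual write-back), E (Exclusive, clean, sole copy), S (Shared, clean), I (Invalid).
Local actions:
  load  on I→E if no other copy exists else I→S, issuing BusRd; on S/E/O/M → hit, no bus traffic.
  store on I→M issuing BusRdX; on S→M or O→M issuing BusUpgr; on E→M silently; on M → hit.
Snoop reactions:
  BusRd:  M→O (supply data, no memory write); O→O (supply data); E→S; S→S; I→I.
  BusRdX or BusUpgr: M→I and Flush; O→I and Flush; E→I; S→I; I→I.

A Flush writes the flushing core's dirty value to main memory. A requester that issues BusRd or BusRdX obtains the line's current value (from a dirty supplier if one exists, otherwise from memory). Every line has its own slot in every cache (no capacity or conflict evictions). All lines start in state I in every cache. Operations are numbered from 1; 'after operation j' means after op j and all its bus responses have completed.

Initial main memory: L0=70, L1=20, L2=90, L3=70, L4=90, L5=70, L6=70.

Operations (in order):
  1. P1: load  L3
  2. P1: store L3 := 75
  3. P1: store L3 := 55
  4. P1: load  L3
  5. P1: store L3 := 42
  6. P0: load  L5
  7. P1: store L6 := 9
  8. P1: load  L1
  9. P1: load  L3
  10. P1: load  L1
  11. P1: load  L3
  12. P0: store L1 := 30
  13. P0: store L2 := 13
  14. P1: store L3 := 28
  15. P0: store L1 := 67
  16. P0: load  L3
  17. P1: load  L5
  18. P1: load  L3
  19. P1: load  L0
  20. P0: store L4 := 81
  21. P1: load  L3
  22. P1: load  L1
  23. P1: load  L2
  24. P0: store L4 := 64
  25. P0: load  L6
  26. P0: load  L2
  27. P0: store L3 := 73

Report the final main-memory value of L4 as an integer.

memory[L4] = 90

[1] P1: load  L3 | P0:I, P1:E(70) | bus: BusRd
[2] P1: store L3 := 75 | P0:I, P1:M(75) | bus: none
[3] P1: store L3 := 55 | P0:I, P1:M(55) | bus: none
[4] P1: load  L3 | P0:I, P1:M(55) | bus: none
[5] P1: store L3 := 42 | P0:I, P1:M(42) | bus: none
[6] P0: load  L5 | P0:E(70), P1:I | bus: BusRd
[7] P1: store L6 := 9 | P0:I, P1:M(9) | bus: BusRdX
[8] P1: load  L1 | P0:I, P1:E(20) | bus: BusRd
[9] P1: load  L3 | P0:I, P1:M(42) | bus: none
[10] P1: load  L1 | P0:I, P1:E(20) | bus: none
[11] P1: load  L3 | P0:I, P1:M(42) | bus: none
[12] P0: store L1 := 30 | P0:M(30), P1:I | bus: BusRdX
[13] P0: store L2 := 13 | P0:M(13), P1:I | bus: BusRdX
[14] P1: store L3 := 28 | P0:I, P1:M(28) | bus: none
[15] P0: store L1 := 67 | P0:M(67), P1:I | bus: none
[16] P0: load  L3 | P0:S(28), P1:O(28) | bus: BusRd
[17] P1: load  L5 | P0:S(70), P1:S(70) | bus: BusRd
[18] P1: load  L3 | P0:S(28), P1:O(28) | bus: none
[19] P1: load  L0 | P0:I, P1:E(70) | bus: BusRd
[20] P0: store L4 := 81 | P0:M(81), P1:I | bus: BusRdX
[21] P1: load  L3 | P0:S(28), P1:O(28) | bus: none
[22] P1: load  L1 | P0:O(67), P1:S(67) | bus: BusRd
[23] P1: load  L2 | P0:O(13), P1:S(13) | bus: BusRd
[24] P0: store L4 := 64 | P0:M(64), P1:I | bus: none
[25] P0: load  L6 | P0:S(9), P1:O(9) | bus: BusRd
[26] P0: load  L2 | P0:O(13), P1:S(13) | bus: none
[27] P0: store L3 := 73 | P0:M(73), P1:I | bus: BusUpgr,Flush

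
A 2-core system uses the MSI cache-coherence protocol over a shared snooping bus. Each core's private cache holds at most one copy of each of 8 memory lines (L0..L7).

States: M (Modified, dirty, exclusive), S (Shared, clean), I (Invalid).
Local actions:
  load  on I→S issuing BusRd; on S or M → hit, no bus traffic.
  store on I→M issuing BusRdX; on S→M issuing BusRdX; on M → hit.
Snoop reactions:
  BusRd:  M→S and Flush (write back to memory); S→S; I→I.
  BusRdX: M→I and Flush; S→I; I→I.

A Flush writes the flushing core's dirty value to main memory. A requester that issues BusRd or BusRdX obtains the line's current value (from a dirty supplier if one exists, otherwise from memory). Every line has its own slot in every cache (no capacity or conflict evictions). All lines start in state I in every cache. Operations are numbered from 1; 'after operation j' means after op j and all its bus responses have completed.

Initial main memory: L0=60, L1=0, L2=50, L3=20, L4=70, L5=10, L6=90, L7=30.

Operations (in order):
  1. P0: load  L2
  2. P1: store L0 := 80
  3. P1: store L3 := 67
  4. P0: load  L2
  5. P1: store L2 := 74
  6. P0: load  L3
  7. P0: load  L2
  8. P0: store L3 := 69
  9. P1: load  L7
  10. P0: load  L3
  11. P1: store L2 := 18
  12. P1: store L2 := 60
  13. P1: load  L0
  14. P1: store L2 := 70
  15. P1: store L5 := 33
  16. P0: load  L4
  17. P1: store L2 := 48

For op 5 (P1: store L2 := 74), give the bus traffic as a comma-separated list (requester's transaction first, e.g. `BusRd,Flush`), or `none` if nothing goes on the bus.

bus = BusRdX

step 1: P0: load  L2  ⟶  SI  (L2)  txn=BusRd  M[L2]=50
step 2: P1: store L0 := 80  ⟶  IM  (L0)  txn=BusRdX  M[L0]=60
step 3: P1: store L3 := 67  ⟶  IM  (L3)  txn=BusRdX  M[L3]=20
step 4: P0: load  L2  ⟶  SI  (L2)  txn=∅  M[L2]=50
step 5: P1: store L2 := 74  ⟶  IM  (L2)  txn=BusRdX  M[L2]=50
step 6: P0: load  L3  ⟶  SS  (L3)  txn=BusRd+Flush  M[L3]=67
step 7: P0: load  L2  ⟶  SS  (L2)  txn=BusRd+Flush  M[L2]=74
step 8: P0: store L3 := 69  ⟶  MI  (L3)  txn=BusRdX  M[L3]=67
step 9: P1: load  L7  ⟶  IS  (L7)  txn=BusRd  M[L7]=30
step 10: P0: load  L3  ⟶  MI  (L3)  txn=∅  M[L3]=67
step 11: P1: store L2 := 18  ⟶  IM  (L2)  txn=BusRdX  M[L2]=74
step 12: P1: store L2 := 60  ⟶  IM  (L2)  txn=∅  M[L2]=74
step 13: P1: load  L0  ⟶  IM  (L0)  txn=∅  M[L0]=60
step 14: P1: store L2 := 70  ⟶  IM  (L2)  txn=∅  M[L2]=74
step 15: P1: store L5 := 33  ⟶  IM  (L5)  txn=BusRdX  M[L5]=10
step 16: P0: load  L4  ⟶  SI  (L4)  txn=BusRd  M[L4]=70
step 17: P1: store L2 := 48  ⟶  IM  (L2)  txn=∅  M[L2]=74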